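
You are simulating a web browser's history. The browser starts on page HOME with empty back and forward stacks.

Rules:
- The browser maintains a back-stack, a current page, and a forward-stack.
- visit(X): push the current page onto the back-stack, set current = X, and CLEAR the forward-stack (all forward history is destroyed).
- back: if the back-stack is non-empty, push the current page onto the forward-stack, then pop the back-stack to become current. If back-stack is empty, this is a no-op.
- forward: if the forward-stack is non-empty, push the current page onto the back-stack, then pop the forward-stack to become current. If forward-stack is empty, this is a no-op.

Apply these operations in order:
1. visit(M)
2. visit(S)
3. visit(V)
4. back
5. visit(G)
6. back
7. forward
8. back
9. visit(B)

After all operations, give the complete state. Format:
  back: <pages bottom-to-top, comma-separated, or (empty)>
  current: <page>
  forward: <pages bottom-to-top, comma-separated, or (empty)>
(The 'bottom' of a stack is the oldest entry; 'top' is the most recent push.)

After 1 (visit(M)): cur=M back=1 fwd=0
After 2 (visit(S)): cur=S back=2 fwd=0
After 3 (visit(V)): cur=V back=3 fwd=0
After 4 (back): cur=S back=2 fwd=1
After 5 (visit(G)): cur=G back=3 fwd=0
After 6 (back): cur=S back=2 fwd=1
After 7 (forward): cur=G back=3 fwd=0
After 8 (back): cur=S back=2 fwd=1
After 9 (visit(B)): cur=B back=3 fwd=0

Answer: back: HOME,M,S
current: B
forward: (empty)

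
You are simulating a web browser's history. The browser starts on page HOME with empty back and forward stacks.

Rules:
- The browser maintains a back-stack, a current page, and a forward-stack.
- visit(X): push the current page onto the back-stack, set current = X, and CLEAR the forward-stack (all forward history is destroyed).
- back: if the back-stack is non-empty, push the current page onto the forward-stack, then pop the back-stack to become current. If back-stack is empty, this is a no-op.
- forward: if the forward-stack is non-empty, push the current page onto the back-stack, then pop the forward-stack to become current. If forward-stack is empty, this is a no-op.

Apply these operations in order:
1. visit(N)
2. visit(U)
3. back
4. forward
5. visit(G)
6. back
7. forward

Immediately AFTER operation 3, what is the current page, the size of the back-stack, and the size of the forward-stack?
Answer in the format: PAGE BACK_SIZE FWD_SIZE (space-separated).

After 1 (visit(N)): cur=N back=1 fwd=0
After 2 (visit(U)): cur=U back=2 fwd=0
After 3 (back): cur=N back=1 fwd=1

N 1 1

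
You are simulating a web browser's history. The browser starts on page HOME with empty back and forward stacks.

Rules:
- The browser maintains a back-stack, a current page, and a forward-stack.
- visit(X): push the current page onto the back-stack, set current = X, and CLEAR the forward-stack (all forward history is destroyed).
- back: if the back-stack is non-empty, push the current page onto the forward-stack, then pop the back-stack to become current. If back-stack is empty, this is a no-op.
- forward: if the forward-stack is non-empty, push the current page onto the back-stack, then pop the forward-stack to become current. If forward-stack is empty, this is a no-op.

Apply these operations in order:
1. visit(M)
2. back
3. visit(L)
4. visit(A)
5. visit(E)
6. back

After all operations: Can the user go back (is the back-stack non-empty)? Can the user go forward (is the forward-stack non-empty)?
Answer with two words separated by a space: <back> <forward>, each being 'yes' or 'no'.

Answer: yes yes

Derivation:
After 1 (visit(M)): cur=M back=1 fwd=0
After 2 (back): cur=HOME back=0 fwd=1
After 3 (visit(L)): cur=L back=1 fwd=0
After 4 (visit(A)): cur=A back=2 fwd=0
After 5 (visit(E)): cur=E back=3 fwd=0
After 6 (back): cur=A back=2 fwd=1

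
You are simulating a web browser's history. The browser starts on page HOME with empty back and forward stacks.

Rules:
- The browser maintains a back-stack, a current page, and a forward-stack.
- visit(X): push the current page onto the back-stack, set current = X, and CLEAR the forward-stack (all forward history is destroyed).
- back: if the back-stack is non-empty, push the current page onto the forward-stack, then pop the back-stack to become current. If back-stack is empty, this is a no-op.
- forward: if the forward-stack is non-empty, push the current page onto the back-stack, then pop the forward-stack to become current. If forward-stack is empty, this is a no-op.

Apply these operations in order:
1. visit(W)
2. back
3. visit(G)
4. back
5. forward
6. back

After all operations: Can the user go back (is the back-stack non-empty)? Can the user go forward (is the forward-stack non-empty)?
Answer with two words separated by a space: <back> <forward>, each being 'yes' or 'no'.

Answer: no yes

Derivation:
After 1 (visit(W)): cur=W back=1 fwd=0
After 2 (back): cur=HOME back=0 fwd=1
After 3 (visit(G)): cur=G back=1 fwd=0
After 4 (back): cur=HOME back=0 fwd=1
After 5 (forward): cur=G back=1 fwd=0
After 6 (back): cur=HOME back=0 fwd=1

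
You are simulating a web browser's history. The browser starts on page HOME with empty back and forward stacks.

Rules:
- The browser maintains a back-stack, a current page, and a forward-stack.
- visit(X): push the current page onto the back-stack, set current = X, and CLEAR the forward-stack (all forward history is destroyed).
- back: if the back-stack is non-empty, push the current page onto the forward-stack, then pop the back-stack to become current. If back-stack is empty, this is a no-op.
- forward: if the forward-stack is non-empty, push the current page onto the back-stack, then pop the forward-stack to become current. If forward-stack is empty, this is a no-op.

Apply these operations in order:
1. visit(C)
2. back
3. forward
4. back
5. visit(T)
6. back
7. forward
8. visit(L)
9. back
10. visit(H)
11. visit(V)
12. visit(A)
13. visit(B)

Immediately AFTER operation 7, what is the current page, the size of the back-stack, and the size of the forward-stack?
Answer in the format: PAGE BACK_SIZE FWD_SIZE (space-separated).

After 1 (visit(C)): cur=C back=1 fwd=0
After 2 (back): cur=HOME back=0 fwd=1
After 3 (forward): cur=C back=1 fwd=0
After 4 (back): cur=HOME back=0 fwd=1
After 5 (visit(T)): cur=T back=1 fwd=0
After 6 (back): cur=HOME back=0 fwd=1
After 7 (forward): cur=T back=1 fwd=0

T 1 0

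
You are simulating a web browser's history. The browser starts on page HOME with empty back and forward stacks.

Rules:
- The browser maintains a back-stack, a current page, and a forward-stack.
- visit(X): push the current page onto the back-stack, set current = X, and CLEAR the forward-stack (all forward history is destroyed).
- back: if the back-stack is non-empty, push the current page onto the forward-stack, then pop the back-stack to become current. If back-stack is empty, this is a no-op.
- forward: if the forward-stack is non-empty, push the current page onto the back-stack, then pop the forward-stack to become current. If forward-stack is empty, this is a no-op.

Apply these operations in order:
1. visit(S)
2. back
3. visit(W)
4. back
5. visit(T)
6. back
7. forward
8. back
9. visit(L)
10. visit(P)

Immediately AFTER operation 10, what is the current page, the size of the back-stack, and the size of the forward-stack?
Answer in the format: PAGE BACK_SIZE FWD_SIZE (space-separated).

After 1 (visit(S)): cur=S back=1 fwd=0
After 2 (back): cur=HOME back=0 fwd=1
After 3 (visit(W)): cur=W back=1 fwd=0
After 4 (back): cur=HOME back=0 fwd=1
After 5 (visit(T)): cur=T back=1 fwd=0
After 6 (back): cur=HOME back=0 fwd=1
After 7 (forward): cur=T back=1 fwd=0
After 8 (back): cur=HOME back=0 fwd=1
After 9 (visit(L)): cur=L back=1 fwd=0
After 10 (visit(P)): cur=P back=2 fwd=0

P 2 0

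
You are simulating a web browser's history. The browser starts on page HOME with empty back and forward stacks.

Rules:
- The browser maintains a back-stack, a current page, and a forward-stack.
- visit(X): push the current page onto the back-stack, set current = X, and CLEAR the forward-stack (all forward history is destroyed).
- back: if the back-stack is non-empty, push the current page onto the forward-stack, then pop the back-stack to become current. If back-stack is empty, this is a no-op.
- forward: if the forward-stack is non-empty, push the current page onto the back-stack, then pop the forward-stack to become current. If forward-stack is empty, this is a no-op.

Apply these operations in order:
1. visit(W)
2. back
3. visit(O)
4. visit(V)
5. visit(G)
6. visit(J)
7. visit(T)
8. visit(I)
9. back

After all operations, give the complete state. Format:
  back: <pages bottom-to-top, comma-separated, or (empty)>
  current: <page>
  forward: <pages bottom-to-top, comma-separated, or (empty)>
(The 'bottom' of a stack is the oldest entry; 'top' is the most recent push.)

Answer: back: HOME,O,V,G,J
current: T
forward: I

Derivation:
After 1 (visit(W)): cur=W back=1 fwd=0
After 2 (back): cur=HOME back=0 fwd=1
After 3 (visit(O)): cur=O back=1 fwd=0
After 4 (visit(V)): cur=V back=2 fwd=0
After 5 (visit(G)): cur=G back=3 fwd=0
After 6 (visit(J)): cur=J back=4 fwd=0
After 7 (visit(T)): cur=T back=5 fwd=0
After 8 (visit(I)): cur=I back=6 fwd=0
After 9 (back): cur=T back=5 fwd=1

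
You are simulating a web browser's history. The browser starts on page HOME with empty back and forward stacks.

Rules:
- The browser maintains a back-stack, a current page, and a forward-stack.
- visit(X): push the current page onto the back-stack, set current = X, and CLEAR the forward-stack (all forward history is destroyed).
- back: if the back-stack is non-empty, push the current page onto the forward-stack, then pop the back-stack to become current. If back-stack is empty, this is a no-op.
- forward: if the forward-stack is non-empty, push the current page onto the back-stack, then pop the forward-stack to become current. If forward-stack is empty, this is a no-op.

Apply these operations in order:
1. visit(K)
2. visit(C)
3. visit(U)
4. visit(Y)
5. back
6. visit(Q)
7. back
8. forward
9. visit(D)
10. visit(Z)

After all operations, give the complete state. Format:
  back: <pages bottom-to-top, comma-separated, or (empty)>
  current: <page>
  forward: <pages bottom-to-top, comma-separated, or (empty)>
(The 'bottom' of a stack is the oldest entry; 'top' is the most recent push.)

After 1 (visit(K)): cur=K back=1 fwd=0
After 2 (visit(C)): cur=C back=2 fwd=0
After 3 (visit(U)): cur=U back=3 fwd=0
After 4 (visit(Y)): cur=Y back=4 fwd=0
After 5 (back): cur=U back=3 fwd=1
After 6 (visit(Q)): cur=Q back=4 fwd=0
After 7 (back): cur=U back=3 fwd=1
After 8 (forward): cur=Q back=4 fwd=0
After 9 (visit(D)): cur=D back=5 fwd=0
After 10 (visit(Z)): cur=Z back=6 fwd=0

Answer: back: HOME,K,C,U,Q,D
current: Z
forward: (empty)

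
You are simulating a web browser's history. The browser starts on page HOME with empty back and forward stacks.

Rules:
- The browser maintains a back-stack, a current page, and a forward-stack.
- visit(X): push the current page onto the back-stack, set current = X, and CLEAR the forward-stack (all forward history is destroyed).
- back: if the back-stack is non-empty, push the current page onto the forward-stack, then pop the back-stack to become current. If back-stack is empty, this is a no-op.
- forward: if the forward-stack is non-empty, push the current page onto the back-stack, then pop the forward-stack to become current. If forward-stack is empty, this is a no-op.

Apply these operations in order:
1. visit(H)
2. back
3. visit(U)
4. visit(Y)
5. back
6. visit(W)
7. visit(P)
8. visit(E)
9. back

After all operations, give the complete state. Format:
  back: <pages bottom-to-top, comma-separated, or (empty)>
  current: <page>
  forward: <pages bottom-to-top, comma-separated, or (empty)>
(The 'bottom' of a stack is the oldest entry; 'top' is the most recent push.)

Answer: back: HOME,U,W
current: P
forward: E

Derivation:
After 1 (visit(H)): cur=H back=1 fwd=0
After 2 (back): cur=HOME back=0 fwd=1
After 3 (visit(U)): cur=U back=1 fwd=0
After 4 (visit(Y)): cur=Y back=2 fwd=0
After 5 (back): cur=U back=1 fwd=1
After 6 (visit(W)): cur=W back=2 fwd=0
After 7 (visit(P)): cur=P back=3 fwd=0
After 8 (visit(E)): cur=E back=4 fwd=0
After 9 (back): cur=P back=3 fwd=1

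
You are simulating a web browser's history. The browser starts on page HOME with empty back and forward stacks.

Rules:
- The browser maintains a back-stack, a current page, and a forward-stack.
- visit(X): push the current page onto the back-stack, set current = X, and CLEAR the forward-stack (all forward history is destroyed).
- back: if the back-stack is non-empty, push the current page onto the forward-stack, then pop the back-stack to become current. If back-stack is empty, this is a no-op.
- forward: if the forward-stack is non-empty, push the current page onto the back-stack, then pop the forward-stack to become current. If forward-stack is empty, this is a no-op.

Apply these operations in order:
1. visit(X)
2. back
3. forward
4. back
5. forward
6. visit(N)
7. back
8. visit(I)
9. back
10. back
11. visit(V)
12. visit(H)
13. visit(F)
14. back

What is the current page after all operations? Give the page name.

After 1 (visit(X)): cur=X back=1 fwd=0
After 2 (back): cur=HOME back=0 fwd=1
After 3 (forward): cur=X back=1 fwd=0
After 4 (back): cur=HOME back=0 fwd=1
After 5 (forward): cur=X back=1 fwd=0
After 6 (visit(N)): cur=N back=2 fwd=0
After 7 (back): cur=X back=1 fwd=1
After 8 (visit(I)): cur=I back=2 fwd=0
After 9 (back): cur=X back=1 fwd=1
After 10 (back): cur=HOME back=0 fwd=2
After 11 (visit(V)): cur=V back=1 fwd=0
After 12 (visit(H)): cur=H back=2 fwd=0
After 13 (visit(F)): cur=F back=3 fwd=0
After 14 (back): cur=H back=2 fwd=1

Answer: H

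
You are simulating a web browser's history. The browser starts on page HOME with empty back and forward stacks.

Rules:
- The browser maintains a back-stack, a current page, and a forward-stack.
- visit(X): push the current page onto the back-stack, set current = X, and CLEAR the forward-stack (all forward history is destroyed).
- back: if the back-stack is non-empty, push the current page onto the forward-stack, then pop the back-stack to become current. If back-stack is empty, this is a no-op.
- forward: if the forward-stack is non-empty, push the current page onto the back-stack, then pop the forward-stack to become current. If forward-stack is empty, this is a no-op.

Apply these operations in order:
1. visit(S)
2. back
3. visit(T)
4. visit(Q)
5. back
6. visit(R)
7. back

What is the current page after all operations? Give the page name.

Answer: T

Derivation:
After 1 (visit(S)): cur=S back=1 fwd=0
After 2 (back): cur=HOME back=0 fwd=1
After 3 (visit(T)): cur=T back=1 fwd=0
After 4 (visit(Q)): cur=Q back=2 fwd=0
After 5 (back): cur=T back=1 fwd=1
After 6 (visit(R)): cur=R back=2 fwd=0
After 7 (back): cur=T back=1 fwd=1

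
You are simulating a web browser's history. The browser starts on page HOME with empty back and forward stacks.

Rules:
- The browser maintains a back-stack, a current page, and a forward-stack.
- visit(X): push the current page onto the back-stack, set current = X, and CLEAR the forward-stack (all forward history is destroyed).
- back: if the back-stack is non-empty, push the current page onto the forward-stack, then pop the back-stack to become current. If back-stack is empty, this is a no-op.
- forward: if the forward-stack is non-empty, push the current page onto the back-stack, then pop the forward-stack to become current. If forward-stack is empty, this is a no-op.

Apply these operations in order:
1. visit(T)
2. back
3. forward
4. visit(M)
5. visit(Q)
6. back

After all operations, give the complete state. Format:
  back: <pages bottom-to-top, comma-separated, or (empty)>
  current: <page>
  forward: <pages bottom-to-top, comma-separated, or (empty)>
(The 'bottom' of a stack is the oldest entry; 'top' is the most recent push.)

Answer: back: HOME,T
current: M
forward: Q

Derivation:
After 1 (visit(T)): cur=T back=1 fwd=0
After 2 (back): cur=HOME back=0 fwd=1
After 3 (forward): cur=T back=1 fwd=0
After 4 (visit(M)): cur=M back=2 fwd=0
After 5 (visit(Q)): cur=Q back=3 fwd=0
After 6 (back): cur=M back=2 fwd=1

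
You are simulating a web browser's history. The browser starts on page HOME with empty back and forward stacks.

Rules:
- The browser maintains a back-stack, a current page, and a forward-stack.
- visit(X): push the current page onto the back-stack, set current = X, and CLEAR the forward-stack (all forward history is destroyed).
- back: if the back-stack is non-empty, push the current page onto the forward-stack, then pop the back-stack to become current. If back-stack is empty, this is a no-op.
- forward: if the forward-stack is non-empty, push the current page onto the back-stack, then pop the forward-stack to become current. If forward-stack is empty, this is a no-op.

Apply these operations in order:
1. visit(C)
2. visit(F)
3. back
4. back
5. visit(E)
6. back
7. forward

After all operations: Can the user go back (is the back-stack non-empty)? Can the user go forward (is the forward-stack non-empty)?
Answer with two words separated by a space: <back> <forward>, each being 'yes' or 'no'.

After 1 (visit(C)): cur=C back=1 fwd=0
After 2 (visit(F)): cur=F back=2 fwd=0
After 3 (back): cur=C back=1 fwd=1
After 4 (back): cur=HOME back=0 fwd=2
After 5 (visit(E)): cur=E back=1 fwd=0
After 6 (back): cur=HOME back=0 fwd=1
After 7 (forward): cur=E back=1 fwd=0

Answer: yes no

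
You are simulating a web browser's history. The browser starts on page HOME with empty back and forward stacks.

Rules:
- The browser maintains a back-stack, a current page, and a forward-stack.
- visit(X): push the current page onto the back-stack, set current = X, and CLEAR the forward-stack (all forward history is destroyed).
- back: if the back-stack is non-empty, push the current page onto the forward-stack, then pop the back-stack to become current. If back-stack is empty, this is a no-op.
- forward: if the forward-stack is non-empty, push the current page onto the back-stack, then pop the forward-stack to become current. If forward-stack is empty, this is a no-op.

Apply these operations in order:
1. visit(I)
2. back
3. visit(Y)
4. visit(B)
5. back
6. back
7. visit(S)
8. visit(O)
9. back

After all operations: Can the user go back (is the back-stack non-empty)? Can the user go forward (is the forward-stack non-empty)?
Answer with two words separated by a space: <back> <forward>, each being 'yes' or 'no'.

After 1 (visit(I)): cur=I back=1 fwd=0
After 2 (back): cur=HOME back=0 fwd=1
After 3 (visit(Y)): cur=Y back=1 fwd=0
After 4 (visit(B)): cur=B back=2 fwd=0
After 5 (back): cur=Y back=1 fwd=1
After 6 (back): cur=HOME back=0 fwd=2
After 7 (visit(S)): cur=S back=1 fwd=0
After 8 (visit(O)): cur=O back=2 fwd=0
After 9 (back): cur=S back=1 fwd=1

Answer: yes yes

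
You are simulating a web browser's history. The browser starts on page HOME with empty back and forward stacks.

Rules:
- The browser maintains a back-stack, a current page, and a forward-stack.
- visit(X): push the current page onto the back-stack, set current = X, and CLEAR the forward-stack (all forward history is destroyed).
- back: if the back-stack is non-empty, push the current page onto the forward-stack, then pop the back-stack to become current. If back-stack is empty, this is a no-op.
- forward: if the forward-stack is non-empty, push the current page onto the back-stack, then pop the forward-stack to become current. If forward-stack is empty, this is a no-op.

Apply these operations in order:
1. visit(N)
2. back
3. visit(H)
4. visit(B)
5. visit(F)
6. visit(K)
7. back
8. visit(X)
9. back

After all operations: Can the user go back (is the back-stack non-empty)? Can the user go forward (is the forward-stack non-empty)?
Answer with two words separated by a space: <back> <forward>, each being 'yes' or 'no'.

After 1 (visit(N)): cur=N back=1 fwd=0
After 2 (back): cur=HOME back=0 fwd=1
After 3 (visit(H)): cur=H back=1 fwd=0
After 4 (visit(B)): cur=B back=2 fwd=0
After 5 (visit(F)): cur=F back=3 fwd=0
After 6 (visit(K)): cur=K back=4 fwd=0
After 7 (back): cur=F back=3 fwd=1
After 8 (visit(X)): cur=X back=4 fwd=0
After 9 (back): cur=F back=3 fwd=1

Answer: yes yes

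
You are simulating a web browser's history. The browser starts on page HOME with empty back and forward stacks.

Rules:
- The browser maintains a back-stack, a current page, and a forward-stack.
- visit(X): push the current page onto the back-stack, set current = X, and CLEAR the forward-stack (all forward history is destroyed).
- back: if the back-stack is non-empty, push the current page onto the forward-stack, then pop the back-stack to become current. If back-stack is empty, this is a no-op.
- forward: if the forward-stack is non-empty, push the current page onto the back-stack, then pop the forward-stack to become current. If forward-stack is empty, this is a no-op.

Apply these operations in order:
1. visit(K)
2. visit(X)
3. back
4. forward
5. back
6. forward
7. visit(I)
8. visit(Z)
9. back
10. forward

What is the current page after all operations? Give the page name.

Answer: Z

Derivation:
After 1 (visit(K)): cur=K back=1 fwd=0
After 2 (visit(X)): cur=X back=2 fwd=0
After 3 (back): cur=K back=1 fwd=1
After 4 (forward): cur=X back=2 fwd=0
After 5 (back): cur=K back=1 fwd=1
After 6 (forward): cur=X back=2 fwd=0
After 7 (visit(I)): cur=I back=3 fwd=0
After 8 (visit(Z)): cur=Z back=4 fwd=0
After 9 (back): cur=I back=3 fwd=1
After 10 (forward): cur=Z back=4 fwd=0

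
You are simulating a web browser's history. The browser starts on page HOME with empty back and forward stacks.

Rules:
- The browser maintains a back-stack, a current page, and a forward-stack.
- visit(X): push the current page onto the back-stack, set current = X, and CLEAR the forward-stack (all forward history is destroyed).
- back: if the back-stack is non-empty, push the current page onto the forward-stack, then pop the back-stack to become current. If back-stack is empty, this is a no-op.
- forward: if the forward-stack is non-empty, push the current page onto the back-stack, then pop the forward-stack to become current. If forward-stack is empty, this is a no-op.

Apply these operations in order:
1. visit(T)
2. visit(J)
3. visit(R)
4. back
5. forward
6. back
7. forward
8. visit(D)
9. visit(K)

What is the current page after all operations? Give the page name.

Answer: K

Derivation:
After 1 (visit(T)): cur=T back=1 fwd=0
After 2 (visit(J)): cur=J back=2 fwd=0
After 3 (visit(R)): cur=R back=3 fwd=0
After 4 (back): cur=J back=2 fwd=1
After 5 (forward): cur=R back=3 fwd=0
After 6 (back): cur=J back=2 fwd=1
After 7 (forward): cur=R back=3 fwd=0
After 8 (visit(D)): cur=D back=4 fwd=0
After 9 (visit(K)): cur=K back=5 fwd=0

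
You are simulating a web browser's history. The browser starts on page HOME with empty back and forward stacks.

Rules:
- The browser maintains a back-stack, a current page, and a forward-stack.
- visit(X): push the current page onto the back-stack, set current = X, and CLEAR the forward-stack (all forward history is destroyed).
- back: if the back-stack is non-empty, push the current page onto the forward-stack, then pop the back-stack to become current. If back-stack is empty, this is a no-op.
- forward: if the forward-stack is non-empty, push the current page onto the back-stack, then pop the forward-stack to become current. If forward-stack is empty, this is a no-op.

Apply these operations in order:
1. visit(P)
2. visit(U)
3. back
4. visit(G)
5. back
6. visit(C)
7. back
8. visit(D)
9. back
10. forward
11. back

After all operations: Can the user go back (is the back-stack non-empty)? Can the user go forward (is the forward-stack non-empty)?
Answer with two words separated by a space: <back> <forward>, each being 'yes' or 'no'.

After 1 (visit(P)): cur=P back=1 fwd=0
After 2 (visit(U)): cur=U back=2 fwd=0
After 3 (back): cur=P back=1 fwd=1
After 4 (visit(G)): cur=G back=2 fwd=0
After 5 (back): cur=P back=1 fwd=1
After 6 (visit(C)): cur=C back=2 fwd=0
After 7 (back): cur=P back=1 fwd=1
After 8 (visit(D)): cur=D back=2 fwd=0
After 9 (back): cur=P back=1 fwd=1
After 10 (forward): cur=D back=2 fwd=0
After 11 (back): cur=P back=1 fwd=1

Answer: yes yes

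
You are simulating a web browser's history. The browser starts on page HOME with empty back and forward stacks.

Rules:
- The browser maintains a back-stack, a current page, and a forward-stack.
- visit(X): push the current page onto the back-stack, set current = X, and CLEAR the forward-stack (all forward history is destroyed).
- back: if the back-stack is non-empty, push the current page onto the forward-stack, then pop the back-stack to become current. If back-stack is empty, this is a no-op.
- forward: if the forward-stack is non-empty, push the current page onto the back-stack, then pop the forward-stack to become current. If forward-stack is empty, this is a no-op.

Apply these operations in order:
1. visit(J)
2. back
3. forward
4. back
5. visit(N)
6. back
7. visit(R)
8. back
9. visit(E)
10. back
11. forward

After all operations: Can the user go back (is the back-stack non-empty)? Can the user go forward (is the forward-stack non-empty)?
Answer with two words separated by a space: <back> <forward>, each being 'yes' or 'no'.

After 1 (visit(J)): cur=J back=1 fwd=0
After 2 (back): cur=HOME back=0 fwd=1
After 3 (forward): cur=J back=1 fwd=0
After 4 (back): cur=HOME back=0 fwd=1
After 5 (visit(N)): cur=N back=1 fwd=0
After 6 (back): cur=HOME back=0 fwd=1
After 7 (visit(R)): cur=R back=1 fwd=0
After 8 (back): cur=HOME back=0 fwd=1
After 9 (visit(E)): cur=E back=1 fwd=0
After 10 (back): cur=HOME back=0 fwd=1
After 11 (forward): cur=E back=1 fwd=0

Answer: yes no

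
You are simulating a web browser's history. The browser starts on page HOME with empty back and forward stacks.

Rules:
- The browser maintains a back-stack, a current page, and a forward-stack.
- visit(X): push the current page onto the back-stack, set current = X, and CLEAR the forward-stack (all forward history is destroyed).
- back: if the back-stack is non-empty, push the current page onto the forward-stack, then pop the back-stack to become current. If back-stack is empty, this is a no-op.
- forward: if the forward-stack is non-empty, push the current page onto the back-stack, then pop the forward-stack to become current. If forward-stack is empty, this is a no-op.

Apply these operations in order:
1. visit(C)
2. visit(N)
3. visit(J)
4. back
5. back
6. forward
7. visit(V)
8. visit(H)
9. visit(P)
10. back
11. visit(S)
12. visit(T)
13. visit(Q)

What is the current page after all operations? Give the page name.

Answer: Q

Derivation:
After 1 (visit(C)): cur=C back=1 fwd=0
After 2 (visit(N)): cur=N back=2 fwd=0
After 3 (visit(J)): cur=J back=3 fwd=0
After 4 (back): cur=N back=2 fwd=1
After 5 (back): cur=C back=1 fwd=2
After 6 (forward): cur=N back=2 fwd=1
After 7 (visit(V)): cur=V back=3 fwd=0
After 8 (visit(H)): cur=H back=4 fwd=0
After 9 (visit(P)): cur=P back=5 fwd=0
After 10 (back): cur=H back=4 fwd=1
After 11 (visit(S)): cur=S back=5 fwd=0
After 12 (visit(T)): cur=T back=6 fwd=0
After 13 (visit(Q)): cur=Q back=7 fwd=0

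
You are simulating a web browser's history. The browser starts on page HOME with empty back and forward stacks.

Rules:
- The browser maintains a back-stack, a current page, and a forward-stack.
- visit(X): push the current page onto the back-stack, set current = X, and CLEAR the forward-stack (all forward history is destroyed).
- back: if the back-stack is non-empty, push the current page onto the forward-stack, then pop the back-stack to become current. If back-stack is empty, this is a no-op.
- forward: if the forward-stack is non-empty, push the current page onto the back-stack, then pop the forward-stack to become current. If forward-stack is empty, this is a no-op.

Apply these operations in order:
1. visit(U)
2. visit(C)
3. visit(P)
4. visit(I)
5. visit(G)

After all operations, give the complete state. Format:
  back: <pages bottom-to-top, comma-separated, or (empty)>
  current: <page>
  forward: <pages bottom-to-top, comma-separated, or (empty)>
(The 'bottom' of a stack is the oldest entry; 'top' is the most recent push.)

After 1 (visit(U)): cur=U back=1 fwd=0
After 2 (visit(C)): cur=C back=2 fwd=0
After 3 (visit(P)): cur=P back=3 fwd=0
After 4 (visit(I)): cur=I back=4 fwd=0
After 5 (visit(G)): cur=G back=5 fwd=0

Answer: back: HOME,U,C,P,I
current: G
forward: (empty)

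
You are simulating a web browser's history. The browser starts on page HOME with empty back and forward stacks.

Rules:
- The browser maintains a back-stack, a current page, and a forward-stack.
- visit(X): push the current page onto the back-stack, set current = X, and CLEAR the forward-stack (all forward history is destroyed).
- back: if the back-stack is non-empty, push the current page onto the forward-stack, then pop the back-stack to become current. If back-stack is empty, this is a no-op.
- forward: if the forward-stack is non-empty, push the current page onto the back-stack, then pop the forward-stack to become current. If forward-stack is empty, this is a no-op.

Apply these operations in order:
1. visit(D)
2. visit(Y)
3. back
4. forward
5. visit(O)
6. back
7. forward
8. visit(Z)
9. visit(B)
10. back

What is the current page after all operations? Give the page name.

Answer: Z

Derivation:
After 1 (visit(D)): cur=D back=1 fwd=0
After 2 (visit(Y)): cur=Y back=2 fwd=0
After 3 (back): cur=D back=1 fwd=1
After 4 (forward): cur=Y back=2 fwd=0
After 5 (visit(O)): cur=O back=3 fwd=0
After 6 (back): cur=Y back=2 fwd=1
After 7 (forward): cur=O back=3 fwd=0
After 8 (visit(Z)): cur=Z back=4 fwd=0
After 9 (visit(B)): cur=B back=5 fwd=0
After 10 (back): cur=Z back=4 fwd=1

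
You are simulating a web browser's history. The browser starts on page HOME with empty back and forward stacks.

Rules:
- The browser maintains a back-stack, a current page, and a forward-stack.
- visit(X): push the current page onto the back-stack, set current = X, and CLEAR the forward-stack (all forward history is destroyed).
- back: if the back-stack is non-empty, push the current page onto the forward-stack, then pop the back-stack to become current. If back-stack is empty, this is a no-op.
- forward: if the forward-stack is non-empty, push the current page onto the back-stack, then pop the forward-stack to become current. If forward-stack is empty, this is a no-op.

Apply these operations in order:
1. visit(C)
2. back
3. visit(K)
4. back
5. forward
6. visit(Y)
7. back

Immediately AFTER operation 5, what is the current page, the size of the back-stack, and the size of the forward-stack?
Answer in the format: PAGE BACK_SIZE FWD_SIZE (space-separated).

After 1 (visit(C)): cur=C back=1 fwd=0
After 2 (back): cur=HOME back=0 fwd=1
After 3 (visit(K)): cur=K back=1 fwd=0
After 4 (back): cur=HOME back=0 fwd=1
After 5 (forward): cur=K back=1 fwd=0

K 1 0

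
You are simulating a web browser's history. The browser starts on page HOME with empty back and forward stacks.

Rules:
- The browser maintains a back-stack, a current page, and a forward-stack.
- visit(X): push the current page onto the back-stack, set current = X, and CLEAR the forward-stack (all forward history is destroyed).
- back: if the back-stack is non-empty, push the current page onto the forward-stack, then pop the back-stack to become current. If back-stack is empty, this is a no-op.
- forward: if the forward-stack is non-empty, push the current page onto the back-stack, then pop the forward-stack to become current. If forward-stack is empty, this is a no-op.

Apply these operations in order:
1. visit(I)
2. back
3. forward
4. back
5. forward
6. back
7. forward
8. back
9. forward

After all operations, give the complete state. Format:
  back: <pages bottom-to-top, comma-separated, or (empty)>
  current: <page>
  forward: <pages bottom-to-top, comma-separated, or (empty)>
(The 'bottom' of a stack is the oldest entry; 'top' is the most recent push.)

Answer: back: HOME
current: I
forward: (empty)

Derivation:
After 1 (visit(I)): cur=I back=1 fwd=0
After 2 (back): cur=HOME back=0 fwd=1
After 3 (forward): cur=I back=1 fwd=0
After 4 (back): cur=HOME back=0 fwd=1
After 5 (forward): cur=I back=1 fwd=0
After 6 (back): cur=HOME back=0 fwd=1
After 7 (forward): cur=I back=1 fwd=0
After 8 (back): cur=HOME back=0 fwd=1
After 9 (forward): cur=I back=1 fwd=0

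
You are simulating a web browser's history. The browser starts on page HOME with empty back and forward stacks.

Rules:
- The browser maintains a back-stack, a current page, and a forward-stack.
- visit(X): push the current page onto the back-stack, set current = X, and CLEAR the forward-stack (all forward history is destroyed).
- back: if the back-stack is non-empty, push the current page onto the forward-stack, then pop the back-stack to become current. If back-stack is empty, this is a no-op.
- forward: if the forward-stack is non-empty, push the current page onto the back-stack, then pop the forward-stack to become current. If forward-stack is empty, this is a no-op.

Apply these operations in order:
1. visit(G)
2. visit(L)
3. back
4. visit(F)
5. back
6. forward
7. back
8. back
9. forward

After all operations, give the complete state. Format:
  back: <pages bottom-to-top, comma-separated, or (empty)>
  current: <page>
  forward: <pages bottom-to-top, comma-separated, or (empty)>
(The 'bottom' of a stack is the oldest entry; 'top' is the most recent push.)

Answer: back: HOME
current: G
forward: F

Derivation:
After 1 (visit(G)): cur=G back=1 fwd=0
After 2 (visit(L)): cur=L back=2 fwd=0
After 3 (back): cur=G back=1 fwd=1
After 4 (visit(F)): cur=F back=2 fwd=0
After 5 (back): cur=G back=1 fwd=1
After 6 (forward): cur=F back=2 fwd=0
After 7 (back): cur=G back=1 fwd=1
After 8 (back): cur=HOME back=0 fwd=2
After 9 (forward): cur=G back=1 fwd=1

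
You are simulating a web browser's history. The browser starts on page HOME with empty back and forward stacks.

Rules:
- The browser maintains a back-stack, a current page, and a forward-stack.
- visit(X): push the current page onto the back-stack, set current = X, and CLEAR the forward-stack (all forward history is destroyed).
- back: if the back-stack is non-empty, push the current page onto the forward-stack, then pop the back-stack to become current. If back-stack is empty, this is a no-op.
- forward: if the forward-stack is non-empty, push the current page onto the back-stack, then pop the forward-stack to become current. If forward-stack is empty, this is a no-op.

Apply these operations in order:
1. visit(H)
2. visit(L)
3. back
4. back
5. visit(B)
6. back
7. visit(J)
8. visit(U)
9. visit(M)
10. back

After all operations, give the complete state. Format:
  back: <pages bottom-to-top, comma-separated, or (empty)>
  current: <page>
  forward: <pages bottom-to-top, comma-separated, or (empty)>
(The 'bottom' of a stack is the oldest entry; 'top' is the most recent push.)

Answer: back: HOME,J
current: U
forward: M

Derivation:
After 1 (visit(H)): cur=H back=1 fwd=0
After 2 (visit(L)): cur=L back=2 fwd=0
After 3 (back): cur=H back=1 fwd=1
After 4 (back): cur=HOME back=0 fwd=2
After 5 (visit(B)): cur=B back=1 fwd=0
After 6 (back): cur=HOME back=0 fwd=1
After 7 (visit(J)): cur=J back=1 fwd=0
After 8 (visit(U)): cur=U back=2 fwd=0
After 9 (visit(M)): cur=M back=3 fwd=0
After 10 (back): cur=U back=2 fwd=1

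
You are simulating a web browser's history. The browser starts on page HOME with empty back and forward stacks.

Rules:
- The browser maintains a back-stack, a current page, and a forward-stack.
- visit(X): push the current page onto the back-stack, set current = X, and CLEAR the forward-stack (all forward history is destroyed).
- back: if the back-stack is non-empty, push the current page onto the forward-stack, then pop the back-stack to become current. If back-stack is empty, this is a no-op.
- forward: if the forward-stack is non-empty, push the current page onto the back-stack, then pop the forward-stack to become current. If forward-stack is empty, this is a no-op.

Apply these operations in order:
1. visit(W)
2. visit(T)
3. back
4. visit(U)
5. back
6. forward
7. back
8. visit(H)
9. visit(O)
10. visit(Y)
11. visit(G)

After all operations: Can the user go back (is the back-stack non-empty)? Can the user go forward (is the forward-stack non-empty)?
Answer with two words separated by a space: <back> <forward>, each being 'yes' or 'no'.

After 1 (visit(W)): cur=W back=1 fwd=0
After 2 (visit(T)): cur=T back=2 fwd=0
After 3 (back): cur=W back=1 fwd=1
After 4 (visit(U)): cur=U back=2 fwd=0
After 5 (back): cur=W back=1 fwd=1
After 6 (forward): cur=U back=2 fwd=0
After 7 (back): cur=W back=1 fwd=1
After 8 (visit(H)): cur=H back=2 fwd=0
After 9 (visit(O)): cur=O back=3 fwd=0
After 10 (visit(Y)): cur=Y back=4 fwd=0
After 11 (visit(G)): cur=G back=5 fwd=0

Answer: yes no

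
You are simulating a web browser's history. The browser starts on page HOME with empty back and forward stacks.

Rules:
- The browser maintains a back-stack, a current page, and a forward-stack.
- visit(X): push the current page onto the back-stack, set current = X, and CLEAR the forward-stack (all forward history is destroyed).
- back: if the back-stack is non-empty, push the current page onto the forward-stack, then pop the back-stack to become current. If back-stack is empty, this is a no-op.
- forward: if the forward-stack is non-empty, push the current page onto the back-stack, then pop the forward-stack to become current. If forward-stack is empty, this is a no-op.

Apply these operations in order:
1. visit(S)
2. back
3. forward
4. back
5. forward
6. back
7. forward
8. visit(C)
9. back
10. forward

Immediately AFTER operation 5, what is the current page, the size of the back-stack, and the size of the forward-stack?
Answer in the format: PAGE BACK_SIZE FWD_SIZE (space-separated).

After 1 (visit(S)): cur=S back=1 fwd=0
After 2 (back): cur=HOME back=0 fwd=1
After 3 (forward): cur=S back=1 fwd=0
After 4 (back): cur=HOME back=0 fwd=1
After 5 (forward): cur=S back=1 fwd=0

S 1 0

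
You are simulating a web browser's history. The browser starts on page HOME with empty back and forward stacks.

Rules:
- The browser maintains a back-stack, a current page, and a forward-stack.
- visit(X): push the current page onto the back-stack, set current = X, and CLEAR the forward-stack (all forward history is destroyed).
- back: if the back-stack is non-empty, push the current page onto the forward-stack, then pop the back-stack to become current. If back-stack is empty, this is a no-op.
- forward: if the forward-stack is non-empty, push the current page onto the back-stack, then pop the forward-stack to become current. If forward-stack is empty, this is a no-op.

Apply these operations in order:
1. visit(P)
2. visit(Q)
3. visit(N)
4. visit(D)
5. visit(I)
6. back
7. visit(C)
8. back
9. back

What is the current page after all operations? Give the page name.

Answer: N

Derivation:
After 1 (visit(P)): cur=P back=1 fwd=0
After 2 (visit(Q)): cur=Q back=2 fwd=0
After 3 (visit(N)): cur=N back=3 fwd=0
After 4 (visit(D)): cur=D back=4 fwd=0
After 5 (visit(I)): cur=I back=5 fwd=0
After 6 (back): cur=D back=4 fwd=1
After 7 (visit(C)): cur=C back=5 fwd=0
After 8 (back): cur=D back=4 fwd=1
After 9 (back): cur=N back=3 fwd=2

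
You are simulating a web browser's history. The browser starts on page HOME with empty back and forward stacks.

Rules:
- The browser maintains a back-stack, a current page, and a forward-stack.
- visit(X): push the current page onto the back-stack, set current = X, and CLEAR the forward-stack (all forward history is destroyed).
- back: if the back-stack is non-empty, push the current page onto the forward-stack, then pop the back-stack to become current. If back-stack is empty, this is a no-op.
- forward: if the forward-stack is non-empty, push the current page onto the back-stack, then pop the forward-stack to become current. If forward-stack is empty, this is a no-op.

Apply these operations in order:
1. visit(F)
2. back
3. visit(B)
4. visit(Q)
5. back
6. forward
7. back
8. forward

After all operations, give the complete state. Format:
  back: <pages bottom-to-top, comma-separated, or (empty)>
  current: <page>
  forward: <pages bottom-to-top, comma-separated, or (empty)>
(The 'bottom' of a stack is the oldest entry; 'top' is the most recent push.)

Answer: back: HOME,B
current: Q
forward: (empty)

Derivation:
After 1 (visit(F)): cur=F back=1 fwd=0
After 2 (back): cur=HOME back=0 fwd=1
After 3 (visit(B)): cur=B back=1 fwd=0
After 4 (visit(Q)): cur=Q back=2 fwd=0
After 5 (back): cur=B back=1 fwd=1
After 6 (forward): cur=Q back=2 fwd=0
After 7 (back): cur=B back=1 fwd=1
After 8 (forward): cur=Q back=2 fwd=0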